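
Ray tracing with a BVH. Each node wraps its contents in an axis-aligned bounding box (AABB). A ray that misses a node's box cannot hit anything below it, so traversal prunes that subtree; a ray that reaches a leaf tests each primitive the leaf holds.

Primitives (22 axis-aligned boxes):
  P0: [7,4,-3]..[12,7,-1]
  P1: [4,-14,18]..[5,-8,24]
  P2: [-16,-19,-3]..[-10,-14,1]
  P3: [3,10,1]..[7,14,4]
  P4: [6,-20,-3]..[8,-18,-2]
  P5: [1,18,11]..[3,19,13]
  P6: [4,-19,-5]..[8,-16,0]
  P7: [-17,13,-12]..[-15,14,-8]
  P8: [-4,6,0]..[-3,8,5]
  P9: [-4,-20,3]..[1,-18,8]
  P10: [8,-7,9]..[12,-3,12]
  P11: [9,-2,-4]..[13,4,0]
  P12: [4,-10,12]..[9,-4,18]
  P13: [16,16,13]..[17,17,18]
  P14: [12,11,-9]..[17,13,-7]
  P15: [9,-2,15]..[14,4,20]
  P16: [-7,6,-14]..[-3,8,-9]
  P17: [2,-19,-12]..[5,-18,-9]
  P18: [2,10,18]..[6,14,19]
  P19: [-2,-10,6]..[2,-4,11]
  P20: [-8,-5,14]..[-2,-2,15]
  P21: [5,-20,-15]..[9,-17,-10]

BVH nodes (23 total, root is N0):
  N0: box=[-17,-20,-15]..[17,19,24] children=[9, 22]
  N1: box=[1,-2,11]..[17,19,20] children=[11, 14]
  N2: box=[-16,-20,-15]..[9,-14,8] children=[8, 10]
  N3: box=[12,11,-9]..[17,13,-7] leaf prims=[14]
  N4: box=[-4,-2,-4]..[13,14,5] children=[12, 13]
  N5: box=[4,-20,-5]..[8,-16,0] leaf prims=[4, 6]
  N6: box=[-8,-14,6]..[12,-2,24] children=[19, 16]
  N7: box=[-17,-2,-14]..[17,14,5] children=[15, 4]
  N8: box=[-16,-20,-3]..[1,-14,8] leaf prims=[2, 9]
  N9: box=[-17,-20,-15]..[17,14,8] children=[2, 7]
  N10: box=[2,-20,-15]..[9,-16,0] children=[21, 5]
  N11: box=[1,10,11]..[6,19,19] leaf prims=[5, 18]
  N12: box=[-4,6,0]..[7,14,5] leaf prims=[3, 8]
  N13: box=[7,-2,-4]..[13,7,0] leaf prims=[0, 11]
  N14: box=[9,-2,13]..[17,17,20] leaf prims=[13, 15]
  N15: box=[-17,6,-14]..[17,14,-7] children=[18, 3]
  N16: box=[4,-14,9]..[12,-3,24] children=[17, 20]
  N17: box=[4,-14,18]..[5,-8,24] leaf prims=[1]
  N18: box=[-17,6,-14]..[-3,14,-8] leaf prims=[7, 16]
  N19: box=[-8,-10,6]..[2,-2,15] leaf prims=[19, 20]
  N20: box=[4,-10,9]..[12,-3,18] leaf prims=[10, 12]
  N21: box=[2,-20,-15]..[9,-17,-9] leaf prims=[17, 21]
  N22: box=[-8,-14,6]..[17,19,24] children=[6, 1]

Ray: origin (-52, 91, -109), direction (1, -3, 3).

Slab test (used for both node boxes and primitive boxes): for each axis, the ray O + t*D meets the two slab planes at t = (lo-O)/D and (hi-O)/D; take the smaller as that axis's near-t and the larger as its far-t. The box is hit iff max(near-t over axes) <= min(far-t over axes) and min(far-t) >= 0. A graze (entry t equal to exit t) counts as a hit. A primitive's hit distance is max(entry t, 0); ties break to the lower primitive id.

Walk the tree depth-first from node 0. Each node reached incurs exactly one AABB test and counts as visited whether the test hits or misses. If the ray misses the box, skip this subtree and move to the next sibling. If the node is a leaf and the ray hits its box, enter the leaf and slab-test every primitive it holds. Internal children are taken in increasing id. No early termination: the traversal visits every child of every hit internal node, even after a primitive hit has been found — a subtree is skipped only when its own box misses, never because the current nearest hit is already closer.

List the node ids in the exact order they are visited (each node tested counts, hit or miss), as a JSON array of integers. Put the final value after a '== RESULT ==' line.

Traverse from the root:
N0 x:[35,69] y:[24,37] z:[94/3,133/3] -> hit [35,37], descend [9, 22]
  N9 x:[35,69] y:[77/3,37] z:[94/3,39] -> hit [35,37], descend [2, 7]
    N2 x:[36,61] y:[35,37] z:[94/3,39] -> hit [36,37], descend [8, 10]
      N8 x:[36,53] y:[35,37] z:[106/3,39] -> hit [36,37] leaf, test {P2@t=36, P9(miss)}
      N10 x:[54,61] y:[107/3,37] z:[94/3,109/3] -> miss, prune
    N7 x:[35,69] y:[77/3,31] z:[95/3,38] -> miss, prune
  N22 x:[44,69] y:[24,35] z:[115/3,133/3] -> miss, prune

Summary -> nodes [0, 9, 2, 8, 10, 7, 22]; box-tests=7; leaf-entries=1; first=P2

== RESULT ==
[0, 9, 2, 8, 10, 7, 22]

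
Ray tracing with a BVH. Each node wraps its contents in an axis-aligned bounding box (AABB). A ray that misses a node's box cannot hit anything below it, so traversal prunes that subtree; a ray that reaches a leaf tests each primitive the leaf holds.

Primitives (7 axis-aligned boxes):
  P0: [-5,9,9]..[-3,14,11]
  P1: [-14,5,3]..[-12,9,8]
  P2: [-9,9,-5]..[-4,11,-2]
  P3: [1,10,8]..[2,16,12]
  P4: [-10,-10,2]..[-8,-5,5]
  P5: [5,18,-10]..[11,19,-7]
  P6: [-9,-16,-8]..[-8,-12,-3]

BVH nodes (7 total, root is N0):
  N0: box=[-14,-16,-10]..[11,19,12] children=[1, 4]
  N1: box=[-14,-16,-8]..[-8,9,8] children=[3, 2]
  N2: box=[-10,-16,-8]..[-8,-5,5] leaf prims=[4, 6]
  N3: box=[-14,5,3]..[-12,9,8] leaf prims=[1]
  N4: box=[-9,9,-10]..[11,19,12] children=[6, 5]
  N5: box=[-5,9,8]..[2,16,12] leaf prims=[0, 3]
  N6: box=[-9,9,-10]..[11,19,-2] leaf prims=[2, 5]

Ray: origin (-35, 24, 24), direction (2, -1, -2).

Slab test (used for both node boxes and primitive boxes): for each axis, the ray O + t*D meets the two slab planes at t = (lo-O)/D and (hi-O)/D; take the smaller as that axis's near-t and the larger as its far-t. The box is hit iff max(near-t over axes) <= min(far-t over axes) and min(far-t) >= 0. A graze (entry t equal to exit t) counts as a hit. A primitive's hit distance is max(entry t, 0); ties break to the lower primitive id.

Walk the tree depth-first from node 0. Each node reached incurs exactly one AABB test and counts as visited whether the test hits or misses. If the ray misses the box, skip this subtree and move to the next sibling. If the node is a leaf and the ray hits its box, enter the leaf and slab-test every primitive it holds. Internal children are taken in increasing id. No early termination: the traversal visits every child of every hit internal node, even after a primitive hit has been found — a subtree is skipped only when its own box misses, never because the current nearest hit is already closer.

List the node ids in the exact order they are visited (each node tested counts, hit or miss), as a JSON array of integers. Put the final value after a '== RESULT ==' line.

Walk:
N0 x:[21/2,23] y:[5,40] z:[6,17] -> hit [21/2,17], descend [1, 4]
  N1 x:[21/2,27/2] y:[15,40] z:[8,16] -> miss, prune
  N4 x:[13,23] y:[5,15] z:[6,17] -> hit [13,15], descend [5, 6]
    N5 x:[15,37/2] y:[8,15] z:[6,8] -> miss, prune
    N6 x:[13,23] y:[5,15] z:[13,17] -> hit [13,15] leaf, test {P2@t=13, P5(miss)}

Summary -> nodes [0, 1, 4, 5, 6]; box-tests=5; leaf-entries=1; first=P2

== RESULT ==
[0, 1, 4, 5, 6]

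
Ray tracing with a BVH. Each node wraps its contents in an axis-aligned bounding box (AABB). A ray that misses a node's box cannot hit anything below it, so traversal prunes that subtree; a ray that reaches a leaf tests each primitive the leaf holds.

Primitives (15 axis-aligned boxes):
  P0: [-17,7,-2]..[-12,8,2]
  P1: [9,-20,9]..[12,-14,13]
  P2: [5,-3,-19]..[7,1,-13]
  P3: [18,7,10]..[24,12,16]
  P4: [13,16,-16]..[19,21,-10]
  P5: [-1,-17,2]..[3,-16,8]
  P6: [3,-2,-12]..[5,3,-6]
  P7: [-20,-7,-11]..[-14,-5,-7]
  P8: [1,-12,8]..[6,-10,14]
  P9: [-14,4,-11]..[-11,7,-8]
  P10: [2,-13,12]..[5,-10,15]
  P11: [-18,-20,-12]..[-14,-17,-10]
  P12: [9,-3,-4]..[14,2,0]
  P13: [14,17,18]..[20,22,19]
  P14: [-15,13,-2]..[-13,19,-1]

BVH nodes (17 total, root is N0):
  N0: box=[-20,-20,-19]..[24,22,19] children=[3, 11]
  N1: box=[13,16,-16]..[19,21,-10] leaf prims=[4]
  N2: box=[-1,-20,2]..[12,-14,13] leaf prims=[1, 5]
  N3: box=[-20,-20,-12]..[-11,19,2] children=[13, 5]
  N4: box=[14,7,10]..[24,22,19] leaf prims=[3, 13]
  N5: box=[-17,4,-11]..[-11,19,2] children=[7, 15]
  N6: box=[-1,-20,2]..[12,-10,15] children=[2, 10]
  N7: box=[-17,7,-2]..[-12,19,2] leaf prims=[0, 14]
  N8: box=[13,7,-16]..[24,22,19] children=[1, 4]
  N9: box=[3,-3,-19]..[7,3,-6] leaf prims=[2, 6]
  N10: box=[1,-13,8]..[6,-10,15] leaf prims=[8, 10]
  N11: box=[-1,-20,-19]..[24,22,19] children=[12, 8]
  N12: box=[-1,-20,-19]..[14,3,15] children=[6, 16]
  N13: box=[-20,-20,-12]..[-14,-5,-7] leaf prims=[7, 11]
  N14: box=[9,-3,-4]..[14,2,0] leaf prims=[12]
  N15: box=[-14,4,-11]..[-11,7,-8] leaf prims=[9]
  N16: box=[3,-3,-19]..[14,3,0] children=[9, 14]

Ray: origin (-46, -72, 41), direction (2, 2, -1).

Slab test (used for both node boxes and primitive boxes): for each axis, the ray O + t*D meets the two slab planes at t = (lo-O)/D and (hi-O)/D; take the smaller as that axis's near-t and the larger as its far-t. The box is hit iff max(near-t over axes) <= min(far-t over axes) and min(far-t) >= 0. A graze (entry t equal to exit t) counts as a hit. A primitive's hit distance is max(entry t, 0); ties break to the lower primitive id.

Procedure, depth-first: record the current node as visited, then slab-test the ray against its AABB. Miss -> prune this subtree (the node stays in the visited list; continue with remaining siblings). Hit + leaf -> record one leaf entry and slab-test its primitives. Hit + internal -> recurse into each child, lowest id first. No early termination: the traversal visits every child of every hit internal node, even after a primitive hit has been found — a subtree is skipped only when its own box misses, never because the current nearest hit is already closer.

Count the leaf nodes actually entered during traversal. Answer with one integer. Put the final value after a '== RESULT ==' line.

Trace the traversal:
N0 x:[13,35] y:[26,47] z:[22,60] -> hit [26,35], descend [3, 11]
  N3 x:[13,35/2] y:[26,91/2] z:[39,53] -> miss, prune
  N11 x:[45/2,35] y:[26,47] z:[22,60] -> hit [26,35], descend [8, 12]
    N8 x:[59/2,35] y:[79/2,47] z:[22,57] -> miss, prune
    N12 x:[45/2,30] y:[26,75/2] z:[26,60] -> hit [26,30], descend [6, 16]
      N6 x:[45/2,29] y:[26,31] z:[26,39] -> hit [26,29], descend [2, 10]
        N2 x:[45/2,29] y:[26,29] z:[28,39] -> hit [28,29] leaf, test {P1@t=28, P5(miss)}
        N10 x:[47/2,26] y:[59/2,31] z:[26,33] -> miss, prune
      N16 x:[49/2,30] y:[69/2,75/2] z:[41,60] -> miss, prune

order=[0, 3, 11, 8, 12, 6, 2, 10, 16]  |boxes|=9  |leaves|=1  hit=P1

== RESULT ==
1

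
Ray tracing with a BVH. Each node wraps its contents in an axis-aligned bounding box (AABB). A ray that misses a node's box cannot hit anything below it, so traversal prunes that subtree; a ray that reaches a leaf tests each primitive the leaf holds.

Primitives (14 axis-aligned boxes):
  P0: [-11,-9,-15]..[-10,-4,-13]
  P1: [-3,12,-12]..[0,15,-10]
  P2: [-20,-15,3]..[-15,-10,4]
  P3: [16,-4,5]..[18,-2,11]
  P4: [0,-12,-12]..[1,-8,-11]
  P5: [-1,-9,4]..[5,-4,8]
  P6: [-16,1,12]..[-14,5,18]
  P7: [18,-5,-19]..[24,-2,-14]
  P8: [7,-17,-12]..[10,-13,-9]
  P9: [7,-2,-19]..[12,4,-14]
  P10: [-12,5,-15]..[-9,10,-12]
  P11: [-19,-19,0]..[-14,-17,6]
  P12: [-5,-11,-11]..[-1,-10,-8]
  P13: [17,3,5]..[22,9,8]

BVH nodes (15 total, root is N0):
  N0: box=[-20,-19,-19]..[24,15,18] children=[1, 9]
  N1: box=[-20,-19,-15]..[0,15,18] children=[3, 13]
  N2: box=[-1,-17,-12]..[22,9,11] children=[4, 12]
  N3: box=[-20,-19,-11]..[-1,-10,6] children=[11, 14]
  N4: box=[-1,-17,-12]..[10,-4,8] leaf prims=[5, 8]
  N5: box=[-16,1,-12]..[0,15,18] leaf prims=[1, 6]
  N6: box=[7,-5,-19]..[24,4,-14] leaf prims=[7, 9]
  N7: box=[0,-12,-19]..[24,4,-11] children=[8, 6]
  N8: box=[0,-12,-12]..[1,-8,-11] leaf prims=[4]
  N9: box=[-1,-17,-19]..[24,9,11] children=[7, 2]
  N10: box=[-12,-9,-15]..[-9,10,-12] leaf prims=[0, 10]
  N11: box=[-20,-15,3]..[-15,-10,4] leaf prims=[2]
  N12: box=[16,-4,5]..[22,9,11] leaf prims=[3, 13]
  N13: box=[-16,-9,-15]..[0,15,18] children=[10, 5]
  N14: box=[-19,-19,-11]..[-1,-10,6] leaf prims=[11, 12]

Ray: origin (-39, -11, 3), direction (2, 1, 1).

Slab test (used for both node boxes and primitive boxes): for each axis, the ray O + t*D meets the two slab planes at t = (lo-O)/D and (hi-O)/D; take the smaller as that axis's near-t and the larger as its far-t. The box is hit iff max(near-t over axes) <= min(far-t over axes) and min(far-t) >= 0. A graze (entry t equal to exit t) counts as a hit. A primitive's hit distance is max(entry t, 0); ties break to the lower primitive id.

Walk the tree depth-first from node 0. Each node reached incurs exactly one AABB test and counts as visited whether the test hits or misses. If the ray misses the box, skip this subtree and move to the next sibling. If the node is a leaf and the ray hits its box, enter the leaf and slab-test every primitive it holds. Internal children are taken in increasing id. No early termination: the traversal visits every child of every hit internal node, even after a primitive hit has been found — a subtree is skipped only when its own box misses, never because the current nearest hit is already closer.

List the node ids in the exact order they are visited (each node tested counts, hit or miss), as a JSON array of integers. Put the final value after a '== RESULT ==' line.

Walk:
N0 x:[19/2,63/2] y:[-8,26] z:[-22,15] -> hit [19/2,15], descend [1, 9]
  N1 x:[19/2,39/2] y:[-8,26] z:[-18,15] -> hit [19/2,15], descend [3, 13]
    N3 x:[19/2,19] y:[-8,1] z:[-14,3] -> miss, prune
    N13 x:[23/2,39/2] y:[2,26] z:[-18,15] -> hit [23/2,15], descend [5, 10]
      N5 x:[23/2,39/2] y:[12,26] z:[-15,15] -> hit [12,15] leaf, test {P1(miss), P6@t=12}
      N10 x:[27/2,15] y:[2,21] z:[-18,-15] -> miss, prune
  N9 x:[19,63/2] y:[-6,20] z:[-22,8] -> miss, prune

order=[0, 1, 3, 13, 5, 10, 9]  |boxes|=7  |leaves|=1  hit=P6

== RESULT ==
[0, 1, 3, 13, 5, 10, 9]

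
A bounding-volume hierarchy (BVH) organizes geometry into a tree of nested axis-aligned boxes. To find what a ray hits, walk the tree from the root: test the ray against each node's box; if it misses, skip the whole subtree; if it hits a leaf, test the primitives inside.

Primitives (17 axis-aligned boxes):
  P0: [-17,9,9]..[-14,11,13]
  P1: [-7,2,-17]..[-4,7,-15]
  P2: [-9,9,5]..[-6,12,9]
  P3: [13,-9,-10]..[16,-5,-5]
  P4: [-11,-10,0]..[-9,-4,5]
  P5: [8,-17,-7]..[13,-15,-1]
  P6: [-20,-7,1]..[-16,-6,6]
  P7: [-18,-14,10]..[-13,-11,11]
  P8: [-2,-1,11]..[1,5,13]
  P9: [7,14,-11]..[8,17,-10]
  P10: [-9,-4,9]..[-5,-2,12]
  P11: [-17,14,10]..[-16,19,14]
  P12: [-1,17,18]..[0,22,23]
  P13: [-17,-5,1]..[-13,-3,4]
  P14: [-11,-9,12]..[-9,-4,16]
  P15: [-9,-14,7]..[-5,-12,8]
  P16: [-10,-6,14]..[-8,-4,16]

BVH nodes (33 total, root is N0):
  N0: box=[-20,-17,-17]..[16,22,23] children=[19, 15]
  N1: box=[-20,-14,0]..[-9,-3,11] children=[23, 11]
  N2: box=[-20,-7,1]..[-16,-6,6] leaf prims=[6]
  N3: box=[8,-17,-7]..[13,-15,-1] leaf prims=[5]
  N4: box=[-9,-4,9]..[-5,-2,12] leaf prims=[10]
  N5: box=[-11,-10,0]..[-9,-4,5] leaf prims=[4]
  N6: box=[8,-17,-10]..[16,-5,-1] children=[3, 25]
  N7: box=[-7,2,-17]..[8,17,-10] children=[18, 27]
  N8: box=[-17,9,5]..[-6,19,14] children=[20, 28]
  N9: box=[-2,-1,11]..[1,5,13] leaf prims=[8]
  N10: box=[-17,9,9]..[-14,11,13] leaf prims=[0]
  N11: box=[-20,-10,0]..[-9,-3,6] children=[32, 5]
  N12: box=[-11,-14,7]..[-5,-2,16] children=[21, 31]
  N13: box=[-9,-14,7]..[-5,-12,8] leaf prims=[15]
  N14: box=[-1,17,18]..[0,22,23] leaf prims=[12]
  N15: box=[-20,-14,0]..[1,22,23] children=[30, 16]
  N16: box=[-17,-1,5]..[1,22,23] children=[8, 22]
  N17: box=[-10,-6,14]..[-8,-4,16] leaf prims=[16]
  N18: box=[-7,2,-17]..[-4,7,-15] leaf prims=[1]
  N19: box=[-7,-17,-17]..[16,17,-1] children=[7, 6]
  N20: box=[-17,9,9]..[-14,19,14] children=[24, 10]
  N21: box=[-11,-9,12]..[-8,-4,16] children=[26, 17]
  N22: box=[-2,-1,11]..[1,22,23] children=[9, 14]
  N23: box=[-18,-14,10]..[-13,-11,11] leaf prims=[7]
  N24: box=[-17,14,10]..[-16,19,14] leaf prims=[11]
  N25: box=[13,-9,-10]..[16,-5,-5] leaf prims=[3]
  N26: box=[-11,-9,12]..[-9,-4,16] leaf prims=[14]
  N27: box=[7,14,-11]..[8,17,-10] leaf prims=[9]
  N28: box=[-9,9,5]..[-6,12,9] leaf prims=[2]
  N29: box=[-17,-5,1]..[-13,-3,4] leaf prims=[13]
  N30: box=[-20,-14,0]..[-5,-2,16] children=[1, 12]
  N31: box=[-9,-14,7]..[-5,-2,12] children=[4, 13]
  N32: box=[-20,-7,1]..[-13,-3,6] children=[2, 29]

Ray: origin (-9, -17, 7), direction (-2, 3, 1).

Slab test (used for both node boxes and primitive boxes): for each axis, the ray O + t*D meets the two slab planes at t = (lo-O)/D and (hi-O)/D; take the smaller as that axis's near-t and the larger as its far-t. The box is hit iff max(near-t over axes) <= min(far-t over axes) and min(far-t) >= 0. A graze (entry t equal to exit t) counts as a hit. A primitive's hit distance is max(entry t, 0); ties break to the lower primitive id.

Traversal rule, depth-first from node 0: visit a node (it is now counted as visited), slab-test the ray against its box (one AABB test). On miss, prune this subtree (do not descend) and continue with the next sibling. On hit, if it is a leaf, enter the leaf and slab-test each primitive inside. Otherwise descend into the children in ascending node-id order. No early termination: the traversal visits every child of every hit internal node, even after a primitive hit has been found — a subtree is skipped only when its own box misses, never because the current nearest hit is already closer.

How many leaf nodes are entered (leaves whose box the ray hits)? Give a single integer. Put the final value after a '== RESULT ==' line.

Trace the traversal:
N0 x:[-25/2,11/2] y:[0,13] z:[-24,16] -> hit [0,11/2], descend [15, 19]
  N15 x:[-5,11/2] y:[1,13] z:[-7,16] -> hit [1,11/2], descend [16, 30]
    N16 x:[-5,4] y:[16/3,13] z:[-2,16] -> miss, prune
    N30 x:[-2,11/2] y:[1,5] z:[-7,9] -> hit [1,5], descend [1, 12]
      N1 x:[0,11/2] y:[1,14/3] z:[-7,4] -> hit [1,4], descend [11, 23]
        N11 x:[0,11/2] y:[7/3,14/3] z:[-7,-1] -> miss, prune
        N23 x:[2,9/2] y:[1,2] z:[3,4] -> miss, prune
      N12 x:[-2,1] y:[1,5] z:[0,9] -> hit [1,1], descend [21, 31]
        N21 x:[-1/2,1] y:[8/3,13/3] z:[5,9] -> miss, prune
        N31 x:[-2,0] y:[1,5] z:[0,5] -> miss, prune
  N19 x:[-25/2,-1] y:[0,34/3] z:[-24,-8] -> miss, prune

11 AABB tests over nodes [0, 15, 16, 30, 1, 11, 23, 12, 21, 31, 19]; 0 leaves entered; closest miss.

== RESULT ==
0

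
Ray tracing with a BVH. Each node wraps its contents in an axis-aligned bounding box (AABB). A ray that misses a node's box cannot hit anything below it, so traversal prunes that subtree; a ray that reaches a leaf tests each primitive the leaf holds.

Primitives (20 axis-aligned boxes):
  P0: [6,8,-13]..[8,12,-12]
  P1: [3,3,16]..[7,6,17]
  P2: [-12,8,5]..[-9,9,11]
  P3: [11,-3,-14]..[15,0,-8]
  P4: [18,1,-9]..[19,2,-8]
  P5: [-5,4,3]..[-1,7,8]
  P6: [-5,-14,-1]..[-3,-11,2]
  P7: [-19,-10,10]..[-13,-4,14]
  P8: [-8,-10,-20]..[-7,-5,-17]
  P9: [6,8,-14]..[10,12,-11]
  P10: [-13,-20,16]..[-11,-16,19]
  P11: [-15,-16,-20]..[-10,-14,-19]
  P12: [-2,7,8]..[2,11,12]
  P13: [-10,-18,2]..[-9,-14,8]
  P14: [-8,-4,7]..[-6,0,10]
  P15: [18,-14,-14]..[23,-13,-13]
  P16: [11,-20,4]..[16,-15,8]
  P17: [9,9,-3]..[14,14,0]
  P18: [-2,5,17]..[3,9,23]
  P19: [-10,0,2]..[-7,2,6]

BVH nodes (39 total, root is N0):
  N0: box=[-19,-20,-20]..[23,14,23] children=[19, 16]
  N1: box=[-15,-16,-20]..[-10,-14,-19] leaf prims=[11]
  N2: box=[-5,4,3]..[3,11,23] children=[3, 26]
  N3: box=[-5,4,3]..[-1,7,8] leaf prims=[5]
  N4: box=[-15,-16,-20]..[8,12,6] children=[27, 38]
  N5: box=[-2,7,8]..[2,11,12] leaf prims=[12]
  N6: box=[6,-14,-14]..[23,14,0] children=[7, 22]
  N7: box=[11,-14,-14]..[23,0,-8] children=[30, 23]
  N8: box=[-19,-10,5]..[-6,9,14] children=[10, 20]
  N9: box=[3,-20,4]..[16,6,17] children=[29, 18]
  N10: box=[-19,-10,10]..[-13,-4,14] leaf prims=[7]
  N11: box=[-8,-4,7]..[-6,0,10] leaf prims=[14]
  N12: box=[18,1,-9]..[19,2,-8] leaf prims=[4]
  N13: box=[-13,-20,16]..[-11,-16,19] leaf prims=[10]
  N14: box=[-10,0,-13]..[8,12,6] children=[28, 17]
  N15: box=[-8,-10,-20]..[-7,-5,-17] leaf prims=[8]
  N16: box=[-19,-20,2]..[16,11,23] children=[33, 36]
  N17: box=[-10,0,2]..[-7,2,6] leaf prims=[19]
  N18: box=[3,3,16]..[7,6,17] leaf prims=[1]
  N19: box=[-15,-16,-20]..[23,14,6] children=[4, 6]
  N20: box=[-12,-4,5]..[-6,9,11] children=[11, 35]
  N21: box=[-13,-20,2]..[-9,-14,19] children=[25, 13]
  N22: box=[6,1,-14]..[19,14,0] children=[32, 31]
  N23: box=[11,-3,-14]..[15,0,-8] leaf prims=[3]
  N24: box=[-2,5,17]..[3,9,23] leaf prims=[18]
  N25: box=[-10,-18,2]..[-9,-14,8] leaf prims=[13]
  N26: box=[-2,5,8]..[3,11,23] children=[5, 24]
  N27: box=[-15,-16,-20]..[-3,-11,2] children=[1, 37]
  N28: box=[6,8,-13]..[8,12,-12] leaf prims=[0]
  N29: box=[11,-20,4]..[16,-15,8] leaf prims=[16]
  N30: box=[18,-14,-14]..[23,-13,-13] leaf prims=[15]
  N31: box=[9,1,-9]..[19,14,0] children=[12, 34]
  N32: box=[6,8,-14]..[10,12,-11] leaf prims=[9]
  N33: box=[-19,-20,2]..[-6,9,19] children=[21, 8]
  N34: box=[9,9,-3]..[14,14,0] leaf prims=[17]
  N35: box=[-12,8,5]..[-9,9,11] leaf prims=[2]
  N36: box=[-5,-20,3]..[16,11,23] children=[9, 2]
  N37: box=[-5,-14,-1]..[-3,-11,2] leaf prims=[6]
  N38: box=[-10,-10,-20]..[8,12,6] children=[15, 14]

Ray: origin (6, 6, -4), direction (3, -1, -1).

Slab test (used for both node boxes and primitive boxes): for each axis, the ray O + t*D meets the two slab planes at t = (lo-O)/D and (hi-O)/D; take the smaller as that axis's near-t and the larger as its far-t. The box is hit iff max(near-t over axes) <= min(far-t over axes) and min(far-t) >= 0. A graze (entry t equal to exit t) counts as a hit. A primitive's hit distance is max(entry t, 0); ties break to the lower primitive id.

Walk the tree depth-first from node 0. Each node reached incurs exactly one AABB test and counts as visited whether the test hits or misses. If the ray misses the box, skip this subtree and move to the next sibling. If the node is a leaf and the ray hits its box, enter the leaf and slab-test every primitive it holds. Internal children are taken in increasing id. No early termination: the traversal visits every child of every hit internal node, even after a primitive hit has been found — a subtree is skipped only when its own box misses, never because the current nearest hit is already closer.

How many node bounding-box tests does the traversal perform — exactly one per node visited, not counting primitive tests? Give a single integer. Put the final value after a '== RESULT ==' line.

Traverse from the root:
N0 x:[-25/3,17/3] y:[-8,26] z:[-27,16] -> hit [-8,17/3], descend [16, 19]
  N16 x:[-25/3,10/3] y:[-5,26] z:[-27,-6] -> miss, prune
  N19 x:[-7,17/3] y:[-8,22] z:[-10,16] -> hit [-7,17/3], descend [4, 6]
    N4 x:[-7,2/3] y:[-6,22] z:[-10,16] -> hit [-6,2/3], descend [27, 38]
      N27 x:[-7,-3] y:[17,22] z:[-6,16] -> miss, prune
      N38 x:[-16/3,2/3] y:[-6,16] z:[-10,16] -> hit [-16/3,2/3], descend [14, 15]
        N14 x:[-16/3,2/3] y:[-6,6] z:[-10,9] -> hit [-16/3,2/3], descend [17, 28]
          N17 x:[-16/3,-13/3] y:[4,6] z:[-10,-6] -> miss, prune
          N28 x:[0,2/3] y:[-6,-2] z:[8,9] -> miss, prune
        N15 x:[-14/3,-13/3] y:[11,16] z:[13,16] -> miss, prune
    N6 x:[0,17/3] y:[-8,20] z:[-4,10] -> hit [0,17/3], descend [7, 22]
      N7 x:[5/3,17/3] y:[6,20] z:[4,10] -> miss, prune
      N22 x:[0,13/3] y:[-8,5] z:[-4,10] -> hit [0,13/3], descend [31, 32]
        N31 x:[1,13/3] y:[-8,5] z:[-4,5] -> hit [1,13/3], descend [12, 34]
          N12 x:[4,13/3] y:[4,5] z:[4,5] -> hit [4,13/3] leaf, test {P4@t=4}
          N34 x:[1,8/3] y:[-8,-3] z:[-4,-1] -> miss, prune
        N32 x:[0,4/3] y:[-6,-2] z:[7,10] -> miss, prune

17 AABB tests over nodes [0, 16, 19, 4, 27, 38, 14, 17, 28, 15, 6, 7, 22, 31, 12, 34, 32]; 1 leaf entered; closest P4.

== RESULT ==
17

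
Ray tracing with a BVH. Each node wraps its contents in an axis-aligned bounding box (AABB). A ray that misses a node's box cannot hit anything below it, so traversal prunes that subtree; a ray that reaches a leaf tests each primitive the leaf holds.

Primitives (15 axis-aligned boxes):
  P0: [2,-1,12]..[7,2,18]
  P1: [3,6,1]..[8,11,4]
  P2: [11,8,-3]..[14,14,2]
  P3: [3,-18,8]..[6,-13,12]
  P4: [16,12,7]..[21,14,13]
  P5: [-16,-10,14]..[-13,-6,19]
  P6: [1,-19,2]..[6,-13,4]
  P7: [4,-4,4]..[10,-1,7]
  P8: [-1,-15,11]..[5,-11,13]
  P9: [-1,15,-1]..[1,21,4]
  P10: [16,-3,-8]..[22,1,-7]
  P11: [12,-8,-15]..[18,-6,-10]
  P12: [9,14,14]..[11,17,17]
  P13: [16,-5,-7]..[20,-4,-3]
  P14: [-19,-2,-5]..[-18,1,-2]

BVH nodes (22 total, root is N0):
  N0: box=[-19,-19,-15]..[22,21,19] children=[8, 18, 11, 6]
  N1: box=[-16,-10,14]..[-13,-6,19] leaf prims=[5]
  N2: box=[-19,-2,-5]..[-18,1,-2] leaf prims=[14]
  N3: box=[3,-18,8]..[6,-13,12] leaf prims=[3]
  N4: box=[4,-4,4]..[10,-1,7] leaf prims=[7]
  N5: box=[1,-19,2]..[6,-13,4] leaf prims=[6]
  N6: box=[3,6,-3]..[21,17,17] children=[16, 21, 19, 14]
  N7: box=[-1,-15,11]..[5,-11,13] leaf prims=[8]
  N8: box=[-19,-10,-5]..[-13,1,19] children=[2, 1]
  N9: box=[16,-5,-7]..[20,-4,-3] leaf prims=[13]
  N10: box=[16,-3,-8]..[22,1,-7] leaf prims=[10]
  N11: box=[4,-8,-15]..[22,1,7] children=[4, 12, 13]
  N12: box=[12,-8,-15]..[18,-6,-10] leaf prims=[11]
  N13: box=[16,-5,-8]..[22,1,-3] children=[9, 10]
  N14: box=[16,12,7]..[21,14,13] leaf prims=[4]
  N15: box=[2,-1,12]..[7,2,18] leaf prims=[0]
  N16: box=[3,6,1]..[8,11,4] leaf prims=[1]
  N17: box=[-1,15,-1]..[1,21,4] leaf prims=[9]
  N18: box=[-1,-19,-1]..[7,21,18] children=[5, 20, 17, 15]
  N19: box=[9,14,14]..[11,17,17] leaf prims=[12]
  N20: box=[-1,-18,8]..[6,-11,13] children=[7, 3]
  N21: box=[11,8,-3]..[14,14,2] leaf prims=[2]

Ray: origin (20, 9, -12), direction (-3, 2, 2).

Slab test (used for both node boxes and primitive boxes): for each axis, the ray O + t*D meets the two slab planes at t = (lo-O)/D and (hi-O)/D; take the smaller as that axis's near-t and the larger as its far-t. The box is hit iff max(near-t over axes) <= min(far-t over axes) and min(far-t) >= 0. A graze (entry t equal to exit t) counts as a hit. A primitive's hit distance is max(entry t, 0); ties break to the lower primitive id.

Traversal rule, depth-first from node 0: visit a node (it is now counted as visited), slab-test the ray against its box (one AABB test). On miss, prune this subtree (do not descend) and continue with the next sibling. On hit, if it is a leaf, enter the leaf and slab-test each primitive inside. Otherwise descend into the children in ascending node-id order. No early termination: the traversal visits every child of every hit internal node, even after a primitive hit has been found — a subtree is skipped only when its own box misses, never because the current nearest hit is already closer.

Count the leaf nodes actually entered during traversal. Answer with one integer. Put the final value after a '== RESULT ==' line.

Traverse from the root:
N0 x:[-2/3,13] y:[-14,6] z:[-3/2,31/2] -> hit [-2/3,6], descend [6, 8, 11, 18]
  N6 x:[-1/3,17/3] y:[-3/2,4] z:[9/2,29/2] -> miss, prune
  N8 x:[11,13] y:[-19/2,-4] z:[7/2,31/2] -> miss, prune
  N11 x:[-2/3,16/3] y:[-17/2,-4] z:[-3/2,19/2] -> miss, prune
  N18 x:[13/3,7] y:[-14,6] z:[11/2,15] -> hit [11/2,6], descend [5, 15, 17, 20]
    N5 x:[14/3,19/3] y:[-14,-11] z:[7,8] -> miss, prune
    N15 x:[13/3,6] y:[-5,-7/2] z:[12,15] -> miss, prune
    N17 x:[19/3,7] y:[3,6] z:[11/2,8] -> miss, prune
    N20 x:[14/3,7] y:[-27/2,-10] z:[10,25/2] -> miss, prune

order=[0, 6, 8, 11, 18, 5, 15, 17, 20]  |boxes|=9  |leaves|=0  hit=miss

== RESULT ==
0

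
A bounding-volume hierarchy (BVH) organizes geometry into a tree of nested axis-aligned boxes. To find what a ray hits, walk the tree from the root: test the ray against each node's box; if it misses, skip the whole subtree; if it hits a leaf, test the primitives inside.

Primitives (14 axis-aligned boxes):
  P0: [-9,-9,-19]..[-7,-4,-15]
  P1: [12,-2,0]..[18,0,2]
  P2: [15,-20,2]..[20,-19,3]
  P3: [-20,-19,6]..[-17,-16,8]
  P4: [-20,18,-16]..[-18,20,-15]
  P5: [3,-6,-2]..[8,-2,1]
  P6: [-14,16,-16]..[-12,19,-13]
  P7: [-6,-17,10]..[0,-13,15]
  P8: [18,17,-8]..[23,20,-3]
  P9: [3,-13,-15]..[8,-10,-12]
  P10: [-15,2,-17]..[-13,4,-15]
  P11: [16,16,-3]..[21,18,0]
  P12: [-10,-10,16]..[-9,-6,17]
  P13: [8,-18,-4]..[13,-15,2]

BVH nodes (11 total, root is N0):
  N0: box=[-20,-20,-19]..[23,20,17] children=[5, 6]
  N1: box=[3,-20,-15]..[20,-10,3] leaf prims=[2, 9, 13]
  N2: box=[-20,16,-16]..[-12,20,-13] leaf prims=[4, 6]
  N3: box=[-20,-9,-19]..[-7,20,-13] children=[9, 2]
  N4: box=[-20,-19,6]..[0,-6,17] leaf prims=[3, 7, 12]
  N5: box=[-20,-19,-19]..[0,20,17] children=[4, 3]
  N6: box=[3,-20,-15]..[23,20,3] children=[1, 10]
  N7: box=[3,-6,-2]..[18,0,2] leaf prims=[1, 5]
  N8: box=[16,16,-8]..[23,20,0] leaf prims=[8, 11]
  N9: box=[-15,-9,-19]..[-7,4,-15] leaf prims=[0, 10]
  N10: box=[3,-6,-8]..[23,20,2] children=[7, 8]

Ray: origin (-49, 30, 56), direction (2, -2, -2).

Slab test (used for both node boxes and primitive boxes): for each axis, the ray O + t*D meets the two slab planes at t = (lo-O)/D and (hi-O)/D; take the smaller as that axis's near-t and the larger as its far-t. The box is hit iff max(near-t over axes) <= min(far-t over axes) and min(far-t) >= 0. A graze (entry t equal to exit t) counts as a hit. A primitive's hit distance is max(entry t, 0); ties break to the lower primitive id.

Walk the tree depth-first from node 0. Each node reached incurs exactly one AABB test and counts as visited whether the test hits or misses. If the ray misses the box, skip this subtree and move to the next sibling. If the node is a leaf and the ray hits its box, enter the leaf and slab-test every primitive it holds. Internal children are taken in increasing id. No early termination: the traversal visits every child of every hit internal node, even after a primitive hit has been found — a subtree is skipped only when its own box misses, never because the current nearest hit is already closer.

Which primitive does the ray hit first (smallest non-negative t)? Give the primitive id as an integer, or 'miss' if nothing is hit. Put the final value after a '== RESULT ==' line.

Traverse from the root:
N0 x:[29/2,36] y:[5,25] z:[39/2,75/2] -> hit [39/2,25], descend [5, 6]
  N5 x:[29/2,49/2] y:[5,49/2] z:[39/2,75/2] -> hit [39/2,49/2], descend [3, 4]
    N3 x:[29/2,21] y:[5,39/2] z:[69/2,75/2] -> miss, prune
    N4 x:[29/2,49/2] y:[18,49/2] z:[39/2,25] -> hit [39/2,49/2] leaf, test {P3(miss), P7@t=43/2, P12@t=39/2}
  N6 x:[26,36] y:[5,25] z:[53/2,71/2] -> miss, prune

Visited [0, 5, 3, 4, 6]. Tests: 5 box, 1 leaf. Nearest: P12.

== RESULT ==
12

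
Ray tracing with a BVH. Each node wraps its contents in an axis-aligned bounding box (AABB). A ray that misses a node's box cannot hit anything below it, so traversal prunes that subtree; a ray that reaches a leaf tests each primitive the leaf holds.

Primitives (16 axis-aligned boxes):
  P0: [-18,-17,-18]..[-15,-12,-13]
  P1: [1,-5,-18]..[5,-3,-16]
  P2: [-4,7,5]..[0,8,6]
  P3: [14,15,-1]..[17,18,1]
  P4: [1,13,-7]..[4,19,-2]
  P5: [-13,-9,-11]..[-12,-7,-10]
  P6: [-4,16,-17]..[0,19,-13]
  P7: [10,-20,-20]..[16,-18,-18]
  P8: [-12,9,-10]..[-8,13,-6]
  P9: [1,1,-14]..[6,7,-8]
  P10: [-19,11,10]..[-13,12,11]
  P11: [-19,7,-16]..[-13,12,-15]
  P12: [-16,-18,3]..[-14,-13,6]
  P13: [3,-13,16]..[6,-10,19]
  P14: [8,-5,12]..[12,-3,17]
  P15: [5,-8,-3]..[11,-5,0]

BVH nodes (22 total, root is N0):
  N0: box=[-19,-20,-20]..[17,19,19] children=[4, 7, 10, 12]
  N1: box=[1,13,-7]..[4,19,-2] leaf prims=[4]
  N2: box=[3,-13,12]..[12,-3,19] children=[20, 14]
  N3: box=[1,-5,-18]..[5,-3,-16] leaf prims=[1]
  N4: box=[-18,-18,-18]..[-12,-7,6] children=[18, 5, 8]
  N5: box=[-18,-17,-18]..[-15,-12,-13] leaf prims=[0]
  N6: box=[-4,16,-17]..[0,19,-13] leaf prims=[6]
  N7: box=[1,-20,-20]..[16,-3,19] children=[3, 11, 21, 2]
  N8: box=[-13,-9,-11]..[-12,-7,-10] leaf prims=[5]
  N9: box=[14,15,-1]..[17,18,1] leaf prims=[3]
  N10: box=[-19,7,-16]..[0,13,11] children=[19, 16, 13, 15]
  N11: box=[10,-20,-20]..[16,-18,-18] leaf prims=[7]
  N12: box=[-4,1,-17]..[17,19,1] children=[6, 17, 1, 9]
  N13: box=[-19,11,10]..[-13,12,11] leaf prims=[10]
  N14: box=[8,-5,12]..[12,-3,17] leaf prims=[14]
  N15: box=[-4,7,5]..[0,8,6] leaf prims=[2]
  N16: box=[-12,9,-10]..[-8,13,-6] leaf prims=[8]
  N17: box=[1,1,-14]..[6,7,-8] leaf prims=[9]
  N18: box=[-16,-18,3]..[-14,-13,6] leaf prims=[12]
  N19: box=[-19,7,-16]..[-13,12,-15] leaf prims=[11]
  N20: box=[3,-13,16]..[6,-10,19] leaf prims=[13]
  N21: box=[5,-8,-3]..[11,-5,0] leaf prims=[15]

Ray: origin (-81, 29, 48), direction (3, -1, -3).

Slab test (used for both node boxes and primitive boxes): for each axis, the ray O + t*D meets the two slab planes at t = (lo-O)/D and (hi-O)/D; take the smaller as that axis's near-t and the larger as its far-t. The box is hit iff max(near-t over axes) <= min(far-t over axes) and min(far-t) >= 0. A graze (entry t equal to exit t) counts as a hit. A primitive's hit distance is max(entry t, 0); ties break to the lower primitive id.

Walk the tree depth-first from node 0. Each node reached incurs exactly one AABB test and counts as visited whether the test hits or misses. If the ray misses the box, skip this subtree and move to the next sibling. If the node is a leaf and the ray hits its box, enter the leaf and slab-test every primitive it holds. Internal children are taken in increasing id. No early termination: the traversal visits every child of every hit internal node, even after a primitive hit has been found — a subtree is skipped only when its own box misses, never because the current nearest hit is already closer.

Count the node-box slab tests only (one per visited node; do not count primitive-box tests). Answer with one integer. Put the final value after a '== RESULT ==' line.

Trace the traversal:
N0 x:[62/3,98/3] y:[10,49] z:[29/3,68/3] -> hit [62/3,68/3], descend [4, 7, 10, 12]
  N4 x:[21,23] y:[36,47] z:[14,22] -> miss, prune
  N7 x:[82/3,97/3] y:[32,49] z:[29/3,68/3] -> miss, prune
  N10 x:[62/3,27] y:[16,22] z:[37/3,64/3] -> hit [62/3,64/3], descend [13, 15, 16, 19]
    N13 x:[62/3,68/3] y:[17,18] z:[37/3,38/3] -> miss, prune
    N15 x:[77/3,27] y:[21,22] z:[14,43/3] -> miss, prune
    N16 x:[23,73/3] y:[16,20] z:[18,58/3] -> miss, prune
    N19 x:[62/3,68/3] y:[17,22] z:[21,64/3] -> hit [21,64/3] leaf, test {P11@t=21}
  N12 x:[77/3,98/3] y:[10,28] z:[47/3,65/3] -> miss, prune

order=[0, 4, 7, 10, 13, 15, 16, 19, 12]  |boxes|=9  |leaves|=1  hit=P11

== RESULT ==
9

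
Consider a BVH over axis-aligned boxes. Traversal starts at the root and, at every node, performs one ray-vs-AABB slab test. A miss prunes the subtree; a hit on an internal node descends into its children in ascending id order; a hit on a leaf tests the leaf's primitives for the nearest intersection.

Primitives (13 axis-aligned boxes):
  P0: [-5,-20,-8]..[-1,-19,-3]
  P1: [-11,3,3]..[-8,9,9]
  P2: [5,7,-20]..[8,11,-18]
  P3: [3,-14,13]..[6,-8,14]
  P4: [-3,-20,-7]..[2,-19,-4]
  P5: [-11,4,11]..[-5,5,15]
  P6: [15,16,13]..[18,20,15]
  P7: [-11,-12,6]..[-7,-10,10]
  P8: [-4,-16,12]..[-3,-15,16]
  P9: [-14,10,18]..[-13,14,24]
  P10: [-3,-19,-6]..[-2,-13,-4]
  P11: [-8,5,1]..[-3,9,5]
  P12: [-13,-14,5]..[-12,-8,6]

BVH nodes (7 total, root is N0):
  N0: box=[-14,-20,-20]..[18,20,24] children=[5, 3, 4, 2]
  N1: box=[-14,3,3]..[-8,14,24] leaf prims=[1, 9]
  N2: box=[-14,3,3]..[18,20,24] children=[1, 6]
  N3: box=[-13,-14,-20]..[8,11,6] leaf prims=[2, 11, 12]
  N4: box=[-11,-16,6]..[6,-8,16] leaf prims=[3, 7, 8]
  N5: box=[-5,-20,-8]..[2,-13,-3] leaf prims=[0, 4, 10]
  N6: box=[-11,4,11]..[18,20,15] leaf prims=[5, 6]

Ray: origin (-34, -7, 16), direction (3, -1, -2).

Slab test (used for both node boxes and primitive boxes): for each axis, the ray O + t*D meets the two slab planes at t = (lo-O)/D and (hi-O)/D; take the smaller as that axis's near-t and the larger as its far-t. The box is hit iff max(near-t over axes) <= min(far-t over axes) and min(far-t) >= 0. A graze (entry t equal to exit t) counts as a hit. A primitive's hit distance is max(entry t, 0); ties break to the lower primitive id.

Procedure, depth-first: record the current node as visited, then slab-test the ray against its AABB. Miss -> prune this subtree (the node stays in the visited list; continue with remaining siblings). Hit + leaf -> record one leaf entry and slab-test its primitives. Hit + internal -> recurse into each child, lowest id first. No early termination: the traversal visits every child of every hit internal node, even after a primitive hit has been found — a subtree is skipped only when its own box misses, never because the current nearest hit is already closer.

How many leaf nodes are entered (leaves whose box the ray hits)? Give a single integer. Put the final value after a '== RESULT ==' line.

Walk:
N0 x:[20/3,52/3] y:[-27,13] z:[-4,18] -> hit [20/3,13], descend [2, 3, 4, 5]
  N2 x:[20/3,52/3] y:[-27,-10] z:[-4,13/2] -> miss, prune
  N3 x:[7,14] y:[-18,7] z:[5,18] -> hit [7,7] leaf, test {P2(miss), P11(miss), P12(miss)}
  N4 x:[23/3,40/3] y:[1,9] z:[0,5] -> miss, prune
  N5 x:[29/3,12] y:[6,13] z:[19/2,12] -> hit [29/3,12] leaf, test {P0(miss), P4(miss), P10@t=31/3}

Visited [0, 2, 3, 4, 5]. Tests: 5 box, 2 leaf. Nearest: P10.

== RESULT ==
2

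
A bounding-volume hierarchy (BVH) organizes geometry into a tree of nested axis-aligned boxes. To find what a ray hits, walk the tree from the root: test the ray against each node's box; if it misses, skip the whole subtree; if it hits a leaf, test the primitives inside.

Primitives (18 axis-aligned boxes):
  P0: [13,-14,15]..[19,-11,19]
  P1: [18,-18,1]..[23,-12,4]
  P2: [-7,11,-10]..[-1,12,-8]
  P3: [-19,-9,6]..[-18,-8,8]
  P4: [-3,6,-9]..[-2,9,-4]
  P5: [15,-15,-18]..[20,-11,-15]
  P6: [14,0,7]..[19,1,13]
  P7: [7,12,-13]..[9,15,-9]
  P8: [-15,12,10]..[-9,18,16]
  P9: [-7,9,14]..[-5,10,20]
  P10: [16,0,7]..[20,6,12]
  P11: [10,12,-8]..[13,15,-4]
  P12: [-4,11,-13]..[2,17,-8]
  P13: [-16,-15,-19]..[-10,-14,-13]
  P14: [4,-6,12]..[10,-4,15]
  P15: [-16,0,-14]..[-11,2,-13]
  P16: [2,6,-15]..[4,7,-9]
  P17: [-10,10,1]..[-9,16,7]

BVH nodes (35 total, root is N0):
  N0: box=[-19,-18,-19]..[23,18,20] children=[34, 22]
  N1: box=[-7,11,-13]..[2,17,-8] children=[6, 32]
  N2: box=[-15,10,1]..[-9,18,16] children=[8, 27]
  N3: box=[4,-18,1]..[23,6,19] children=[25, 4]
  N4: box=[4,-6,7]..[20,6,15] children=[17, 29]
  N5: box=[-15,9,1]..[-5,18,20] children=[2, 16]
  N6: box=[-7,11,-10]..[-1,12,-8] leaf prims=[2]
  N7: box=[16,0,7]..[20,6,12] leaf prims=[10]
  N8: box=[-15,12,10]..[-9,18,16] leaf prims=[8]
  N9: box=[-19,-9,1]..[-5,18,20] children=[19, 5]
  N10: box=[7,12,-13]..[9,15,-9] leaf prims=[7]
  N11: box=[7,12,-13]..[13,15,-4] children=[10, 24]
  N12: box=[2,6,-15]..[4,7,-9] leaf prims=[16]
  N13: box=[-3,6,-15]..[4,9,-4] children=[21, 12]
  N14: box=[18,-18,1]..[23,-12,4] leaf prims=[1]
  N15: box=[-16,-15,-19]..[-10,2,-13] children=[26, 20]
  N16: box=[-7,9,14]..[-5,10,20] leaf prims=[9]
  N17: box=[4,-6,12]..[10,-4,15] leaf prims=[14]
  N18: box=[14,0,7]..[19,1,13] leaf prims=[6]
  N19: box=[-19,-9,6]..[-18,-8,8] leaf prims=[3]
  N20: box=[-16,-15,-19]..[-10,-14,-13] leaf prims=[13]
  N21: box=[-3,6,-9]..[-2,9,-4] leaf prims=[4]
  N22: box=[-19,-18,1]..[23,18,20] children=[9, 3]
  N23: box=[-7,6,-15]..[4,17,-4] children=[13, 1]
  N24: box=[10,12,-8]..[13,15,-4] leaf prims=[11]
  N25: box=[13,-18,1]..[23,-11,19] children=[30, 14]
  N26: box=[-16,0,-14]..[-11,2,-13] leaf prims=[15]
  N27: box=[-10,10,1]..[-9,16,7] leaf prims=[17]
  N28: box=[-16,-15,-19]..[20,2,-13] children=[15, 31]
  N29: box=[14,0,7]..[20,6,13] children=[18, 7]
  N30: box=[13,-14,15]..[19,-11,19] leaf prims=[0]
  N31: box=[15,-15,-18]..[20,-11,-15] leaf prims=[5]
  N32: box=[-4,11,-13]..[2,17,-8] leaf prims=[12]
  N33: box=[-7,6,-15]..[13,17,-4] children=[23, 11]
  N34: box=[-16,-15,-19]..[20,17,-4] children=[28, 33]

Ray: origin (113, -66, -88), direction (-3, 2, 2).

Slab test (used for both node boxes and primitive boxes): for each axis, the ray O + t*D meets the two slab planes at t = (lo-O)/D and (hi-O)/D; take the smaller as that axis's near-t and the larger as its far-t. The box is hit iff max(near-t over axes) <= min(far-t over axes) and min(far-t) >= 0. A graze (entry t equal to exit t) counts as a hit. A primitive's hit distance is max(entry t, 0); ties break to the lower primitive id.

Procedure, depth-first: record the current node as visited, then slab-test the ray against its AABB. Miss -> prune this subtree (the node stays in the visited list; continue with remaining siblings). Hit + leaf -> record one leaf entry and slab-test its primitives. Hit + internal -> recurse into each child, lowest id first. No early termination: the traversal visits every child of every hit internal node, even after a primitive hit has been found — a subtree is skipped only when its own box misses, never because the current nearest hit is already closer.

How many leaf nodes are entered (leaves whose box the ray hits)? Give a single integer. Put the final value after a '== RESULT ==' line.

Walk:
N0 x:[30,44] y:[24,42] z:[69/2,54] -> hit [69/2,42], descend [22, 34]
  N22 x:[30,44] y:[24,42] z:[89/2,54] -> miss, prune
  N34 x:[31,43] y:[51/2,83/2] z:[69/2,42] -> hit [69/2,83/2], descend [28, 33]
    N28 x:[31,43] y:[51/2,34] z:[69/2,75/2] -> miss, prune
    N33 x:[100/3,40] y:[36,83/2] z:[73/2,42] -> hit [73/2,40], descend [11, 23]
      N11 x:[100/3,106/3] y:[39,81/2] z:[75/2,42] -> miss, prune
      N23 x:[109/3,40] y:[36,83/2] z:[73/2,42] -> hit [73/2,40], descend [1, 13]
        N1 x:[37,40] y:[77/2,83/2] z:[75/2,40] -> hit [77/2,40], descend [6, 32]
          N6 x:[38,40] y:[77/2,39] z:[39,40] -> hit [39,39] leaf, test {P2@t=39}
          N32 x:[37,39] y:[77/2,83/2] z:[75/2,40] -> hit [77/2,39] leaf, test {P12@t=77/2}
        N13 x:[109/3,116/3] y:[36,75/2] z:[73/2,42] -> hit [73/2,75/2], descend [12, 21]
          N12 x:[109/3,37] y:[36,73/2] z:[73/2,79/2] -> hit [73/2,73/2] leaf, test {P16@t=73/2}
          N21 x:[115/3,116/3] y:[36,75/2] z:[79/2,42] -> miss, prune

order=[0, 22, 34, 28, 33, 11, 23, 1, 6, 32, 13, 12, 21]  |boxes|=13  |leaves|=3  hit=P16

== RESULT ==
3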